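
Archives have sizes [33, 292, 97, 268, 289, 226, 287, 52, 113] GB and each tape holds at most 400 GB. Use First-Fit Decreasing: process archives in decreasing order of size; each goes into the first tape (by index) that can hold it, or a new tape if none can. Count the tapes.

5 tapes

Sorted descending: 292, 289, 287, 268, 226, 113, 97, 52, 33.
Put 292 GB in tape 1; 108 GB remain.
Put 289 GB in tape 2; 111 GB remain.
Put 287 GB in tape 3; 113 GB remain.
Put 268 GB in tape 4; 132 GB remain.
Put 226 GB in tape 5; 174 GB remain.
Put 113 GB in tape 3; 0 GB remain.
Put 97 GB in tape 1; 11 GB remain.
Put 52 GB in tape 2; 59 GB remain.
Put 33 GB in tape 2; 26 GB remain.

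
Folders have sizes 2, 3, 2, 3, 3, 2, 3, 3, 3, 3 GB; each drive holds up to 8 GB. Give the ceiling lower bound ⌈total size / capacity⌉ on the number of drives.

Total size = 2 + 3 + 2 + 3 + 3 + 2 + 3 + 3 + 3 + 3 = 27 GB.
⌈27 / 8⌉ = 4.

4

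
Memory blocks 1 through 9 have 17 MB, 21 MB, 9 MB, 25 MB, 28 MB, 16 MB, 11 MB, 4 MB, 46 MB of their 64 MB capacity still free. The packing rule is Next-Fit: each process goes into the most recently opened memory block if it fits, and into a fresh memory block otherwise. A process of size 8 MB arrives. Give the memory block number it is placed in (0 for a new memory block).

9

Next-Fit only looks at memory block 9, which has 46 MB free.
8 MB fits there.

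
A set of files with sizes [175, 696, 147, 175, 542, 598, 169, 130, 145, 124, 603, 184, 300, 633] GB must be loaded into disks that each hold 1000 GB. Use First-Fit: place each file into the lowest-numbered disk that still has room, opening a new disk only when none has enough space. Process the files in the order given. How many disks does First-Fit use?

5

Put 175 GB in disk 1; 825 GB remain.
Put 696 GB in disk 1; 129 GB remain.
Put 147 GB in disk 2; 853 GB remain.
Put 175 GB in disk 2; 678 GB remain.
Put 542 GB in disk 2; 136 GB remain.
Put 598 GB in disk 3; 402 GB remain.
Put 169 GB in disk 3; 233 GB remain.
Put 130 GB in disk 2; 6 GB remain.
Put 145 GB in disk 3; 88 GB remain.
Put 124 GB in disk 1; 5 GB remain.
Put 603 GB in disk 4; 397 GB remain.
Put 184 GB in disk 4; 213 GB remain.
Put 300 GB in disk 5; 700 GB remain.
Put 633 GB in disk 5; 67 GB remain.
Final disks: [175,696,124] [147,175,542,130] [598,169,145] [603,184] [300,633].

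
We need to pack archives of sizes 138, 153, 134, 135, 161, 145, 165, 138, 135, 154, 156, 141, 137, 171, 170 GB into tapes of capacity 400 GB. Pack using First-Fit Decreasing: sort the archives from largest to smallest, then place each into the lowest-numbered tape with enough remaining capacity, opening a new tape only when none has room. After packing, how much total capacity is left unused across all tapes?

Sorted descending: 171, 170, 165, 161, 156, 154, 153, 145, 141, 138, 138, 137, 135, 135, 134.
171 GB → tape 1 (remaining 229 GB)
170 GB → tape 1 (remaining 59 GB)
165 GB → tape 2 (remaining 235 GB)
161 GB → tape 2 (remaining 74 GB)
156 GB → tape 3 (remaining 244 GB)
154 GB → tape 3 (remaining 90 GB)
153 GB → tape 4 (remaining 247 GB)
145 GB → tape 4 (remaining 102 GB)
141 GB → tape 5 (remaining 259 GB)
138 GB → tape 5 (remaining 121 GB)
138 GB → tape 6 (remaining 262 GB)
137 GB → tape 6 (remaining 125 GB)
135 GB → tape 7 (remaining 265 GB)
135 GB → tape 7 (remaining 130 GB)
134 GB → tape 8 (remaining 266 GB)
8 tapes × 400 GB = 3200 GB; used 2233 GB; unused 967 GB.

967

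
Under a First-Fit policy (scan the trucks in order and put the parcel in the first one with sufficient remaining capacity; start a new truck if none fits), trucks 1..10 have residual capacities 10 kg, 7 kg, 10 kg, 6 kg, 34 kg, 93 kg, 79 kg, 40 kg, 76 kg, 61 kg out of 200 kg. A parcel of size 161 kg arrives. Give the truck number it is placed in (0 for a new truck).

0

No truck has ≥ 161 kg free, so a new truck is opened.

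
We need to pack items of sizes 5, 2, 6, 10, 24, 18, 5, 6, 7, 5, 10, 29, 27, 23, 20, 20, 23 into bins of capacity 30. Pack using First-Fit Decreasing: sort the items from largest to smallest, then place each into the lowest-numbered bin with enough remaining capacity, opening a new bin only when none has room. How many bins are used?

9

Sorted descending: 29, 27, 24, 23, 23, 20, 20, 18, 10, 10, 7, 6, 6, 5, 5, 5, 2.
29 → bin 1 (remaining 1)
27 → bin 2 (remaining 3)
24 → bin 3 (remaining 6)
23 → bin 4 (remaining 7)
23 → bin 5 (remaining 7)
20 → bin 6 (remaining 10)
20 → bin 7 (remaining 10)
18 → bin 8 (remaining 12)
10 → bin 6 (remaining 0)
10 → bin 7 (remaining 0)
7 → bin 4 (remaining 0)
6 → bin 3 (remaining 0)
6 → bin 5 (remaining 1)
5 → bin 8 (remaining 7)
5 → bin 8 (remaining 2)
5 → bin 9 (remaining 25)
2 → bin 2 (remaining 1)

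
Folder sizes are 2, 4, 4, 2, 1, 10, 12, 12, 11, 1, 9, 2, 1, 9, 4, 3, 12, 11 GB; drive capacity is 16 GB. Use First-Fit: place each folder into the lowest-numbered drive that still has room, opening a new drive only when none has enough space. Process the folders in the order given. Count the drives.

9 drives

2 GB → drive 1 (remaining 14 GB)
4 GB → drive 1 (remaining 10 GB)
4 GB → drive 1 (remaining 6 GB)
2 GB → drive 1 (remaining 4 GB)
1 GB → drive 1 (remaining 3 GB)
10 GB → drive 2 (remaining 6 GB)
12 GB → drive 3 (remaining 4 GB)
12 GB → drive 4 (remaining 4 GB)
11 GB → drive 5 (remaining 5 GB)
1 GB → drive 1 (remaining 2 GB)
9 GB → drive 6 (remaining 7 GB)
2 GB → drive 1 (remaining 0 GB)
1 GB → drive 2 (remaining 5 GB)
9 GB → drive 7 (remaining 7 GB)
4 GB → drive 2 (remaining 1 GB)
3 GB → drive 3 (remaining 1 GB)
12 GB → drive 8 (remaining 4 GB)
11 GB → drive 9 (remaining 5 GB)
Final drives: [2,4,4,2,1,1,2] [10,1,4] [12,3] [12] [11] [9] [9] [12] [11].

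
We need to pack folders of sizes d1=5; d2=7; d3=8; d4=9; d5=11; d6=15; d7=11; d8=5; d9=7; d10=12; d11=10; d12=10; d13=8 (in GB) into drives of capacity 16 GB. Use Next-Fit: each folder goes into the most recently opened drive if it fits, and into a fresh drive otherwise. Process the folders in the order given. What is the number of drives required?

11

drive 1: place d1 (5 GB), 11 GB left
drive 1: place d2 (7 GB), 4 GB left
drive 2: place d3 (8 GB), 8 GB left
drive 3: place d4 (9 GB), 7 GB left
drive 4: place d5 (11 GB), 5 GB left
drive 5: place d6 (15 GB), 1 GB left
drive 6: place d7 (11 GB), 5 GB left
drive 6: place d8 (5 GB), 0 GB left
drive 7: place d9 (7 GB), 9 GB left
drive 8: place d10 (12 GB), 4 GB left
drive 9: place d11 (10 GB), 6 GB left
drive 10: place d12 (10 GB), 6 GB left
drive 11: place d13 (8 GB), 8 GB left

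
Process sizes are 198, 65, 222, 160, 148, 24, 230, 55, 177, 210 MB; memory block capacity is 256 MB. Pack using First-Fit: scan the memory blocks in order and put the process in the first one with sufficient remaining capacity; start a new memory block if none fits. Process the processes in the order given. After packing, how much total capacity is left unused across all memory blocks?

303

Put 198 MB in memory block 1; 58 MB remain.
Put 65 MB in memory block 2; 191 MB remain.
Put 222 MB in memory block 3; 34 MB remain.
Put 160 MB in memory block 2; 31 MB remain.
Put 148 MB in memory block 4; 108 MB remain.
Put 24 MB in memory block 1; 34 MB remain.
Put 230 MB in memory block 5; 26 MB remain.
Put 55 MB in memory block 4; 53 MB remain.
Put 177 MB in memory block 6; 79 MB remain.
Put 210 MB in memory block 7; 46 MB remain.
7 memory blocks × 256 MB = 1792 MB; used 1489 MB; unused 303 MB.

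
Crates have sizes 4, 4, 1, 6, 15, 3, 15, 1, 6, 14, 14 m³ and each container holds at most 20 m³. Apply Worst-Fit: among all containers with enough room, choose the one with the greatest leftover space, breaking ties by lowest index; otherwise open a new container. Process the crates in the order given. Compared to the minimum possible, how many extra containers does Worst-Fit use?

0

Worst-Fit: [4,4,1,6,3] [15,1] [15] [6,14] [14] → 5 containers.
Total size 83 m³; any packing needs at least ⌈83/20⌉ = 5 containers.
So 5 is already optimal.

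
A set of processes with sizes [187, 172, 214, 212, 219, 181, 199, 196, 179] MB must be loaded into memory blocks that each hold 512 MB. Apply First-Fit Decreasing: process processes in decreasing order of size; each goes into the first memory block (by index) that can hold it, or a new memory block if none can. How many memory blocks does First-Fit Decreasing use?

5

Sorted descending: 219, 214, 212, 199, 196, 187, 181, 179, 172.
memory block 1: place 219 MB, 293 MB left
memory block 1: place 214 MB, 79 MB left
memory block 2: place 212 MB, 300 MB left
memory block 2: place 199 MB, 101 MB left
memory block 3: place 196 MB, 316 MB left
memory block 3: place 187 MB, 129 MB left
memory block 4: place 181 MB, 331 MB left
memory block 4: place 179 MB, 152 MB left
memory block 5: place 172 MB, 340 MB left
Final memory blocks: [219,214] [212,199] [196,187] [181,179] [172].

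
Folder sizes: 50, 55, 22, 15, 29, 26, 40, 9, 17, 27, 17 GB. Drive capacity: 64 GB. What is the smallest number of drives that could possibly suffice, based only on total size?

5

Total size = 50 + 55 + 22 + 15 + 29 + 26 + 40 + 9 + 17 + 27 + 17 = 307 GB.
⌈307 / 64⌉ = 5.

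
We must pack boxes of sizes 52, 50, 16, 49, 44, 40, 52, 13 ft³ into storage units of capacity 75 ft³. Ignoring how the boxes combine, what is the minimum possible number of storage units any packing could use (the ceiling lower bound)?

Total size = 52 + 50 + 16 + 49 + 44 + 40 + 52 + 13 = 316 ft³.
⌈316 / 75⌉ = 5.

5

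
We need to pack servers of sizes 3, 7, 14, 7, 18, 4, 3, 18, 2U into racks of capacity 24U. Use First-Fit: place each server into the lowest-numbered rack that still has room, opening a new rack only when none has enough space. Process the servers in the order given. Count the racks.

rack 1: place 3U, 21U left
rack 1: place 7U, 14U left
rack 1: place 14U, 0U left
rack 2: place 7U, 17U left
rack 3: place 18U, 6U left
rack 2: place 4U, 13U left
rack 2: place 3U, 10U left
rack 4: place 18U, 6U left
rack 2: place 2U, 8U left

4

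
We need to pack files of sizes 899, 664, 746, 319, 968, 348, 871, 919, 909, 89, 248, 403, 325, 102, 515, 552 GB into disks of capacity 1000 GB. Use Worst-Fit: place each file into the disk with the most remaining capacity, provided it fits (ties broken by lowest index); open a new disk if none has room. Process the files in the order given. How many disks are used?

11

disk 1: place 899 GB, 101 GB left
disk 2: place 664 GB, 336 GB left
disk 3: place 746 GB, 254 GB left
disk 2: place 319 GB, 17 GB left
disk 4: place 968 GB, 32 GB left
disk 5: place 348 GB, 652 GB left
disk 6: place 871 GB, 129 GB left
disk 7: place 919 GB, 81 GB left
disk 8: place 909 GB, 91 GB left
disk 5: place 89 GB, 563 GB left
disk 5: place 248 GB, 315 GB left
disk 9: place 403 GB, 597 GB left
disk 9: place 325 GB, 272 GB left
disk 5: place 102 GB, 213 GB left
disk 10: place 515 GB, 485 GB left
disk 11: place 552 GB, 448 GB left
Final disks: [899] [664,319] [746] [968] [348,89,248,102] [871] [919] [909] [403,325] [515] [552].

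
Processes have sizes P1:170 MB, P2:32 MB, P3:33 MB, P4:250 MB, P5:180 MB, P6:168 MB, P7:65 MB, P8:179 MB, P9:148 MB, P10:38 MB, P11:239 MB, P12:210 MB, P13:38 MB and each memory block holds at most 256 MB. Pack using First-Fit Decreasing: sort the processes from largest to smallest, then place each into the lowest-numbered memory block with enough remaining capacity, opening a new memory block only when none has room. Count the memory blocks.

8 memory blocks

Sorted descending: 250, 239, 210, 180, 179, 170, 168, 148, 65, 38, 38, 33, 32.
Put 250 MB in memory block 1; 6 MB remain.
Put 239 MB in memory block 2; 17 MB remain.
Put 210 MB in memory block 3; 46 MB remain.
Put 180 MB in memory block 4; 76 MB remain.
Put 179 MB in memory block 5; 77 MB remain.
Put 170 MB in memory block 6; 86 MB remain.
Put 168 MB in memory block 7; 88 MB remain.
Put 148 MB in memory block 8; 108 MB remain.
Put 65 MB in memory block 4; 11 MB remain.
Put 38 MB in memory block 3; 8 MB remain.
Put 38 MB in memory block 5; 39 MB remain.
Put 33 MB in memory block 5; 6 MB remain.
Put 32 MB in memory block 6; 54 MB remain.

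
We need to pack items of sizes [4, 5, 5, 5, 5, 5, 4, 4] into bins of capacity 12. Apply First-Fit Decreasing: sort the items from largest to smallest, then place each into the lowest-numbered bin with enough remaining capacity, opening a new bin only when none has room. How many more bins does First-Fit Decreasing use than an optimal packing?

0

First-Fit Decreasing: [5,5] [5,5] [5,4] [4,4] → 4 bins.
Total size 37; any packing needs at least ⌈37/12⌉ = 4 bins.
So 4 is already optimal.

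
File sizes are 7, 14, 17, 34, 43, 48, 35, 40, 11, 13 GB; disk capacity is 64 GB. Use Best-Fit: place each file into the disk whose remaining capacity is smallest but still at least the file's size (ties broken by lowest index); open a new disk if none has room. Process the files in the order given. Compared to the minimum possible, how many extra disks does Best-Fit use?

Best-Fit: [7,14,17] [34] [43,13] [48,11] [35] [40] → 6 disks.
Total size 262 GB; any packing needs at least ⌈262/64⌉ = 5 disks.
An optimal packing achieves that bound: [48,14] [43,17] [40,13,11] [35,7] [34] → 5 disks.
Excess: 6 − 5 = 1.

1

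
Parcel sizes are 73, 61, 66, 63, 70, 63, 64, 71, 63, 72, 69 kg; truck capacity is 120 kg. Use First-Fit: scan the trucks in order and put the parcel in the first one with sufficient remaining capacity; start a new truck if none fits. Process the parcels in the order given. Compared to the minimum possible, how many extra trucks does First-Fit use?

First-Fit: [73] [61] [66] [63] [70] [63] [64] [71] [63] [72] [69] → 11 trucks.
11 parcels exceed 60 kg (half the capacity), and no two of those can share a truck, so at least 11 trucks are needed.
So 11 is already optimal.

0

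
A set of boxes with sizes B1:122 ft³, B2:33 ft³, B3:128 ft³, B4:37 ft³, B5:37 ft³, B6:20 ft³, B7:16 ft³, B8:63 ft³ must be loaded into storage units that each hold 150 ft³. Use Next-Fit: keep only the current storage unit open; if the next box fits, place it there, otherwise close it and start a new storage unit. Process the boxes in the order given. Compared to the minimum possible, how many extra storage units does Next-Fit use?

1

Next-Fit: [122] [33] [128] [37,37,20,16] [63] → 5 storage units.
Total size 456 ft³; any packing needs at least ⌈456/150⌉ = 4 storage units.
An optimal packing achieves that bound: [128,20] [122,16] [63,37,37] [33] → 4 storage units.
Excess: 5 − 4 = 1.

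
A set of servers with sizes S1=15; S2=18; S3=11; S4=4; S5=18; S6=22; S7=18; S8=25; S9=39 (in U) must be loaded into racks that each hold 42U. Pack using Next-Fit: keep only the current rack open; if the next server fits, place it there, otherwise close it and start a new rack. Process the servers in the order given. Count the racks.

5

rack 1: place S1 (15U), 27U left
rack 1: place S2 (18U), 9U left
rack 2: place S3 (11U), 31U left
rack 2: place S4 (4U), 27U left
rack 2: place S5 (18U), 9U left
rack 3: place S6 (22U), 20U left
rack 3: place S7 (18U), 2U left
rack 4: place S8 (25U), 17U left
rack 5: place S9 (39U), 3U left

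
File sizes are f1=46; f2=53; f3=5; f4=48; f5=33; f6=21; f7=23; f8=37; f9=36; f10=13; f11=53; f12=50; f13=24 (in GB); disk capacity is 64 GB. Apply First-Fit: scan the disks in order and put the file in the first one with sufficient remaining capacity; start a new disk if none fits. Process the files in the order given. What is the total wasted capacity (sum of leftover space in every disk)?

70

f1 (46 GB) → disk 1 (remaining 18 GB)
f2 (53 GB) → disk 2 (remaining 11 GB)
f3 (5 GB) → disk 1 (remaining 13 GB)
f4 (48 GB) → disk 3 (remaining 16 GB)
f5 (33 GB) → disk 4 (remaining 31 GB)
f6 (21 GB) → disk 4 (remaining 10 GB)
f7 (23 GB) → disk 5 (remaining 41 GB)
f8 (37 GB) → disk 5 (remaining 4 GB)
f9 (36 GB) → disk 6 (remaining 28 GB)
f10 (13 GB) → disk 1 (remaining 0 GB)
f11 (53 GB) → disk 7 (remaining 11 GB)
f12 (50 GB) → disk 8 (remaining 14 GB)
f13 (24 GB) → disk 6 (remaining 4 GB)
8 disks × 64 GB = 512 GB; used 442 GB; unused 70 GB.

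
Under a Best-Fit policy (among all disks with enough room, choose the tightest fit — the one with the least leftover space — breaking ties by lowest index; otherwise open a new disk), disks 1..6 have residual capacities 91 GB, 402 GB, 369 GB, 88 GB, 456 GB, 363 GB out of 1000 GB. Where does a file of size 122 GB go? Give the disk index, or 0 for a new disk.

Disks with room: disk 2 (402 GB), disk 3 (369 GB), disk 5 (456 GB), disk 6 (363 GB).
Tightest fit is disk 6 with 363 GB free.

6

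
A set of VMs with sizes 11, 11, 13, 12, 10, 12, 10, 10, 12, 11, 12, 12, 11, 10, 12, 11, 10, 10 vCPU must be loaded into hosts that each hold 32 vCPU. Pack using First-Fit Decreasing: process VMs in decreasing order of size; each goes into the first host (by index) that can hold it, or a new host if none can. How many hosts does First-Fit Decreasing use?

Sorted descending: 13, 12, 12, 12, 12, 12, 12, 11, 11, 11, 11, 11, 10, 10, 10, 10, 10, 10.
13 vCPU → host 1 (remaining 19 vCPU)
12 vCPU → host 1 (remaining 7 vCPU)
12 vCPU → host 2 (remaining 20 vCPU)
12 vCPU → host 2 (remaining 8 vCPU)
12 vCPU → host 3 (remaining 20 vCPU)
12 vCPU → host 3 (remaining 8 vCPU)
12 vCPU → host 4 (remaining 20 vCPU)
11 vCPU → host 4 (remaining 9 vCPU)
11 vCPU → host 5 (remaining 21 vCPU)
11 vCPU → host 5 (remaining 10 vCPU)
11 vCPU → host 6 (remaining 21 vCPU)
11 vCPU → host 6 (remaining 10 vCPU)
10 vCPU → host 5 (remaining 0 vCPU)
10 vCPU → host 6 (remaining 0 vCPU)
10 vCPU → host 7 (remaining 22 vCPU)
10 vCPU → host 7 (remaining 12 vCPU)
10 vCPU → host 7 (remaining 2 vCPU)
10 vCPU → host 8 (remaining 22 vCPU)

8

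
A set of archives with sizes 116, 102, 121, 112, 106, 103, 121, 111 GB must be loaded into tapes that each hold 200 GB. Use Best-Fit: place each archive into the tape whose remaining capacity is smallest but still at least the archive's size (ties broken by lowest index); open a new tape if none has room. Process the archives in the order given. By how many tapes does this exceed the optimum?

0

Best-Fit: [116] [102] [121] [112] [106] [103] [121] [111] → 8 tapes.
8 archives exceed 100 GB (half the capacity), and no two of those can share a tape, so at least 8 tapes are needed.
So 8 is already optimal.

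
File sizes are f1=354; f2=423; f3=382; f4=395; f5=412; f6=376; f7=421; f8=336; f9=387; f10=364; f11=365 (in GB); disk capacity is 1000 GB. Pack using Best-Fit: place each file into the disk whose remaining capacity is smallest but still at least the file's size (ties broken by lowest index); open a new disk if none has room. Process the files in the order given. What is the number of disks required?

Put f1 (354 GB) in disk 1; 646 GB remain.
Put f2 (423 GB) in disk 1; 223 GB remain.
Put f3 (382 GB) in disk 2; 618 GB remain.
Put f4 (395 GB) in disk 2; 223 GB remain.
Put f5 (412 GB) in disk 3; 588 GB remain.
Put f6 (376 GB) in disk 3; 212 GB remain.
Put f7 (421 GB) in disk 4; 579 GB remain.
Put f8 (336 GB) in disk 4; 243 GB remain.
Put f9 (387 GB) in disk 5; 613 GB remain.
Put f10 (364 GB) in disk 5; 249 GB remain.
Put f11 (365 GB) in disk 6; 635 GB remain.

6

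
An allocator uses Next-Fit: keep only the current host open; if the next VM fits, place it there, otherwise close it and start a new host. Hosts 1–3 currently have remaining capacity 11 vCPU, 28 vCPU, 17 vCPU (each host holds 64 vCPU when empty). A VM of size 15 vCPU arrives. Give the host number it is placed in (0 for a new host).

3

Next-Fit only looks at host 3, which has 17 vCPU free.
15 vCPU fits there.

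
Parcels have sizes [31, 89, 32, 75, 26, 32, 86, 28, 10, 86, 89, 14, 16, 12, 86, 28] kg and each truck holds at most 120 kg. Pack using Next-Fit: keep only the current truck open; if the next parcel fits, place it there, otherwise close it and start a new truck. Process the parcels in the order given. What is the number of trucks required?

8 trucks

31 kg → truck 1 (remaining 89 kg)
89 kg → truck 1 (remaining 0 kg)
32 kg → truck 2 (remaining 88 kg)
75 kg → truck 2 (remaining 13 kg)
26 kg → truck 3 (remaining 94 kg)
32 kg → truck 3 (remaining 62 kg)
86 kg → truck 4 (remaining 34 kg)
28 kg → truck 4 (remaining 6 kg)
10 kg → truck 5 (remaining 110 kg)
86 kg → truck 5 (remaining 24 kg)
89 kg → truck 6 (remaining 31 kg)
14 kg → truck 6 (remaining 17 kg)
16 kg → truck 6 (remaining 1 kg)
12 kg → truck 7 (remaining 108 kg)
86 kg → truck 7 (remaining 22 kg)
28 kg → truck 8 (remaining 92 kg)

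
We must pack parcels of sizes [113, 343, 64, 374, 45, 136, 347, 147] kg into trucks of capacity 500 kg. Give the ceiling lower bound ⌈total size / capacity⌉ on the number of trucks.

4

Total size = 113 + 343 + 64 + 374 + 45 + 136 + 347 + 147 = 1569 kg.
⌈1569 / 500⌉ = 4.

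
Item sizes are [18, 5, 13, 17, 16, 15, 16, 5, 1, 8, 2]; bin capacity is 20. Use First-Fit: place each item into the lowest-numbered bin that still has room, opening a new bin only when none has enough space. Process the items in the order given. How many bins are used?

7

Put 18 in bin 1; 2 remain.
Put 5 in bin 2; 15 remain.
Put 13 in bin 2; 2 remain.
Put 17 in bin 3; 3 remain.
Put 16 in bin 4; 4 remain.
Put 15 in bin 5; 5 remain.
Put 16 in bin 6; 4 remain.
Put 5 in bin 5; 0 remain.
Put 1 in bin 1; 1 remain.
Put 8 in bin 7; 12 remain.
Put 2 in bin 2; 0 remain.
Final bins: [18,1] [5,13,2] [17] [16] [15,5] [16] [8].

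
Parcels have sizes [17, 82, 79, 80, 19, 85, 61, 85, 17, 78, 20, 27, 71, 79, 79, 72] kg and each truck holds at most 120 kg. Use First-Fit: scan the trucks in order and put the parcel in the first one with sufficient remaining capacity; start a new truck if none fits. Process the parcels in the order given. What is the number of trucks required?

17 kg → truck 1 (remaining 103 kg)
82 kg → truck 1 (remaining 21 kg)
79 kg → truck 2 (remaining 41 kg)
80 kg → truck 3 (remaining 40 kg)
19 kg → truck 1 (remaining 2 kg)
85 kg → truck 4 (remaining 35 kg)
61 kg → truck 5 (remaining 59 kg)
85 kg → truck 6 (remaining 35 kg)
17 kg → truck 2 (remaining 24 kg)
78 kg → truck 7 (remaining 42 kg)
20 kg → truck 2 (remaining 4 kg)
27 kg → truck 3 (remaining 13 kg)
71 kg → truck 8 (remaining 49 kg)
79 kg → truck 9 (remaining 41 kg)
79 kg → truck 10 (remaining 41 kg)
72 kg → truck 11 (remaining 48 kg)
Final trucks: [17,82,19] [79,17,20] [80,27] [85] [61] [85] [78] [71] [79] [79] [72].

11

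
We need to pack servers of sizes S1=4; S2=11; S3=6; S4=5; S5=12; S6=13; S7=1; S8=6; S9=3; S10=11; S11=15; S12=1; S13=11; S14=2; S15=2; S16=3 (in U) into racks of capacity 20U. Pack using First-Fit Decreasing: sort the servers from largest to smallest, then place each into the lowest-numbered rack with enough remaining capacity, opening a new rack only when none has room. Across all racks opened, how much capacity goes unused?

Sorted descending: 15, 13, 12, 11, 11, 11, 6, 6, 5, 4, 3, 3, 2, 2, 1, 1.
15U → rack 1 (remaining 5U)
13U → rack 2 (remaining 7U)
12U → rack 3 (remaining 8U)
11U → rack 4 (remaining 9U)
11U → rack 5 (remaining 9U)
11U → rack 6 (remaining 9U)
6U → rack 2 (remaining 1U)
6U → rack 3 (remaining 2U)
5U → rack 1 (remaining 0U)
4U → rack 4 (remaining 5U)
3U → rack 4 (remaining 2U)
3U → rack 5 (remaining 6U)
2U → rack 3 (remaining 0U)
2U → rack 4 (remaining 0U)
1U → rack 2 (remaining 0U)
1U → rack 5 (remaining 5U)
6 racks × 20U = 120U; used 106U; unused 14U.

14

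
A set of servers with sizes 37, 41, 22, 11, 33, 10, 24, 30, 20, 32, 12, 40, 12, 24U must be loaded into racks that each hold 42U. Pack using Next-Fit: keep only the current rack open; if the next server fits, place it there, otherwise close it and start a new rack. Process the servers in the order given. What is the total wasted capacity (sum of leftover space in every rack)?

114

Put 37U in rack 1; 5U remain.
Put 41U in rack 2; 1U remain.
Put 22U in rack 3; 20U remain.
Put 11U in rack 3; 9U remain.
Put 33U in rack 4; 9U remain.
Put 10U in rack 5; 32U remain.
Put 24U in rack 5; 8U remain.
Put 30U in rack 6; 12U remain.
Put 20U in rack 7; 22U remain.
Put 32U in rack 8; 10U remain.
Put 12U in rack 9; 30U remain.
Put 40U in rack 10; 2U remain.
Put 12U in rack 11; 30U remain.
Put 24U in rack 11; 6U remain.
11 racks × 42U = 462U; used 348U; unused 114U.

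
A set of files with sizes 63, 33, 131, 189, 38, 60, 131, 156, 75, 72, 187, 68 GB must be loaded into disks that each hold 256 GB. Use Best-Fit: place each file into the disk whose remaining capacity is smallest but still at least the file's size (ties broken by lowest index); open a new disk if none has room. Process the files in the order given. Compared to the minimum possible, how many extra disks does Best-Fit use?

1

Best-Fit: [63,33,131] [189,38] [60,131] [156,75] [72] [187,68] → 6 disks.
Total size 1203 GB; any packing needs at least ⌈1203/256⌉ = 5 disks.
An optimal packing achieves that bound: [189,63] [187,68] [156,75] [131,72,38] [131,60,33] → 5 disks.
Excess: 6 − 5 = 1.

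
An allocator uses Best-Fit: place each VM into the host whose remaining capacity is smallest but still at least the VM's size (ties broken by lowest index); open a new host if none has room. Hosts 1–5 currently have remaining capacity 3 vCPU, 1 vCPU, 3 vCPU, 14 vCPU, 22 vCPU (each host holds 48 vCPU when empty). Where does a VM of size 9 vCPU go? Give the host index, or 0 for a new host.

Hosts with room: host 4 (14 vCPU), host 5 (22 vCPU).
Tightest fit is host 4 with 14 vCPU free.

4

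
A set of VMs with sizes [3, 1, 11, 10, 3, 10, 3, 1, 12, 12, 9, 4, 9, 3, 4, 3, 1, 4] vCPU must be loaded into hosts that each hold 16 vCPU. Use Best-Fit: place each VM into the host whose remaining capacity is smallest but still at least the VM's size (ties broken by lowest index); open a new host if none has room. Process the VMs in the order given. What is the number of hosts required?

host 1: place 3 vCPU, 13 vCPU left
host 1: place 1 vCPU, 12 vCPU left
host 1: place 11 vCPU, 1 vCPU left
host 2: place 10 vCPU, 6 vCPU left
host 2: place 3 vCPU, 3 vCPU left
host 3: place 10 vCPU, 6 vCPU left
host 2: place 3 vCPU, 0 vCPU left
host 1: place 1 vCPU, 0 vCPU left
host 4: place 12 vCPU, 4 vCPU left
host 5: place 12 vCPU, 4 vCPU left
host 6: place 9 vCPU, 7 vCPU left
host 4: place 4 vCPU, 0 vCPU left
host 7: place 9 vCPU, 7 vCPU left
host 5: place 3 vCPU, 1 vCPU left
host 3: place 4 vCPU, 2 vCPU left
host 6: place 3 vCPU, 4 vCPU left
host 5: place 1 vCPU, 0 vCPU left
host 6: place 4 vCPU, 0 vCPU left

7 hosts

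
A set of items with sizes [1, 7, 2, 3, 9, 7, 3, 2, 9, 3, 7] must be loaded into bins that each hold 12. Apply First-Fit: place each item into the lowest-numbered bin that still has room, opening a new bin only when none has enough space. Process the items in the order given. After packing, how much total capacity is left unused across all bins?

Put 1 in bin 1; 11 remain.
Put 7 in bin 1; 4 remain.
Put 2 in bin 1; 2 remain.
Put 3 in bin 2; 9 remain.
Put 9 in bin 2; 0 remain.
Put 7 in bin 3; 5 remain.
Put 3 in bin 3; 2 remain.
Put 2 in bin 1; 0 remain.
Put 9 in bin 4; 3 remain.
Put 3 in bin 4; 0 remain.
Put 7 in bin 5; 5 remain.
5 bins × 12 = 60; used 53; unused 7.

7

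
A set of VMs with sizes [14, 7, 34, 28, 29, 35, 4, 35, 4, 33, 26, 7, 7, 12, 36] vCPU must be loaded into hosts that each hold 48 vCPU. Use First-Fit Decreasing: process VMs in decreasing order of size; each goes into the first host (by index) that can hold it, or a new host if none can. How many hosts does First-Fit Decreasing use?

8 hosts

Sorted descending: 36, 35, 35, 34, 33, 29, 28, 26, 14, 12, 7, 7, 7, 4, 4.
Put 36 vCPU in host 1; 12 vCPU remain.
Put 35 vCPU in host 2; 13 vCPU remain.
Put 35 vCPU in host 3; 13 vCPU remain.
Put 34 vCPU in host 4; 14 vCPU remain.
Put 33 vCPU in host 5; 15 vCPU remain.
Put 29 vCPU in host 6; 19 vCPU remain.
Put 28 vCPU in host 7; 20 vCPU remain.
Put 26 vCPU in host 8; 22 vCPU remain.
Put 14 vCPU in host 4; 0 vCPU remain.
Put 12 vCPU in host 1; 0 vCPU remain.
Put 7 vCPU in host 2; 6 vCPU remain.
Put 7 vCPU in host 3; 6 vCPU remain.
Put 7 vCPU in host 5; 8 vCPU remain.
Put 4 vCPU in host 2; 2 vCPU remain.
Put 4 vCPU in host 3; 2 vCPU remain.
Final hosts: [36,12] [35,7,4] [35,7,4] [34,14] [33,7] [29] [28] [26].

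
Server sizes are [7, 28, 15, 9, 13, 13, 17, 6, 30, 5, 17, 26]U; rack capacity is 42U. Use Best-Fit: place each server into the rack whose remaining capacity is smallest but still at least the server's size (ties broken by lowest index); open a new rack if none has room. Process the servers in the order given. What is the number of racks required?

Put 7U in rack 1; 35U remain.
Put 28U in rack 1; 7U remain.
Put 15U in rack 2; 27U remain.
Put 9U in rack 2; 18U remain.
Put 13U in rack 2; 5U remain.
Put 13U in rack 3; 29U remain.
Put 17U in rack 3; 12U remain.
Put 6U in rack 1; 1U remain.
Put 30U in rack 4; 12U remain.
Put 5U in rack 2; 0U remain.
Put 17U in rack 5; 25U remain.
Put 26U in rack 6; 16U remain.

6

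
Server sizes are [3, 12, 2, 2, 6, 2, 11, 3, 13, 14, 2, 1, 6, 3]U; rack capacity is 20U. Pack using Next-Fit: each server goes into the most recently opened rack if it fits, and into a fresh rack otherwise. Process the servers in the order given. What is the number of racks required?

5

rack 1: place 3U, 17U left
rack 1: place 12U, 5U left
rack 1: place 2U, 3U left
rack 1: place 2U, 1U left
rack 2: place 6U, 14U left
rack 2: place 2U, 12U left
rack 2: place 11U, 1U left
rack 3: place 3U, 17U left
rack 3: place 13U, 4U left
rack 4: place 14U, 6U left
rack 4: place 2U, 4U left
rack 4: place 1U, 3U left
rack 5: place 6U, 14U left
rack 5: place 3U, 11U left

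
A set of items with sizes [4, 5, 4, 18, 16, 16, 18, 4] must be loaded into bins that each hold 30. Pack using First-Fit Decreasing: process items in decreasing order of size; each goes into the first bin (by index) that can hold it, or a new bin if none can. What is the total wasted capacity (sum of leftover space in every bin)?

35

Sorted descending: 18, 18, 16, 16, 5, 4, 4, 4.
18 → bin 1 (remaining 12)
18 → bin 2 (remaining 12)
16 → bin 3 (remaining 14)
16 → bin 4 (remaining 14)
5 → bin 1 (remaining 7)
4 → bin 1 (remaining 3)
4 → bin 2 (remaining 8)
4 → bin 2 (remaining 4)
4 bins × 30 = 120; used 85; unused 35.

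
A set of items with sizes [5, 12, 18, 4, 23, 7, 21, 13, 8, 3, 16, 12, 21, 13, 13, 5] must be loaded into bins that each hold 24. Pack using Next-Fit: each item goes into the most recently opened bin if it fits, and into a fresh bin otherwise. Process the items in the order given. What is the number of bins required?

11 bins

bin 1: place 5, 19 left
bin 1: place 12, 7 left
bin 2: place 18, 6 left
bin 2: place 4, 2 left
bin 3: place 23, 1 left
bin 4: place 7, 17 left
bin 5: place 21, 3 left
bin 6: place 13, 11 left
bin 6: place 8, 3 left
bin 6: place 3, 0 left
bin 7: place 16, 8 left
bin 8: place 12, 12 left
bin 9: place 21, 3 left
bin 10: place 13, 11 left
bin 11: place 13, 11 left
bin 11: place 5, 6 left
Final bins: [5,12] [18,4] [23] [7] [21] [13,8,3] [16] [12] [21] [13] [13,5].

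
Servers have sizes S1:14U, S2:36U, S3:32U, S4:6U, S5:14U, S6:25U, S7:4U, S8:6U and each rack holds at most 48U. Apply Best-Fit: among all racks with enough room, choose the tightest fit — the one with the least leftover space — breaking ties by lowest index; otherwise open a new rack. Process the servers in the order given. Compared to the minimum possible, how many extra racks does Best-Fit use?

Best-Fit: [14,32] [36,6,4] [14,25,6] → 3 racks.
Total size 137U; any packing needs at least ⌈137/48⌉ = 3 racks.
So 3 is already optimal.

0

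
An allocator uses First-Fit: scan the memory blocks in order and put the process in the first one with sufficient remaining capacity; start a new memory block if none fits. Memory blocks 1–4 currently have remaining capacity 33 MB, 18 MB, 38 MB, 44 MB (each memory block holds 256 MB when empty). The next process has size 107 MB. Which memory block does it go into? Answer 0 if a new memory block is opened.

0

No memory block has ≥ 107 MB free, so a new memory block is opened.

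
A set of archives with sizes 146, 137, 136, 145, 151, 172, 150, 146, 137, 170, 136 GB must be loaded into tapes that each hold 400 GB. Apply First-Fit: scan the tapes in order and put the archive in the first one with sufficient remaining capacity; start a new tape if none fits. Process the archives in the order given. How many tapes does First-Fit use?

6

146 GB → tape 1 (remaining 254 GB)
137 GB → tape 1 (remaining 117 GB)
136 GB → tape 2 (remaining 264 GB)
145 GB → tape 2 (remaining 119 GB)
151 GB → tape 3 (remaining 249 GB)
172 GB → tape 3 (remaining 77 GB)
150 GB → tape 4 (remaining 250 GB)
146 GB → tape 4 (remaining 104 GB)
137 GB → tape 5 (remaining 263 GB)
170 GB → tape 5 (remaining 93 GB)
136 GB → tape 6 (remaining 264 GB)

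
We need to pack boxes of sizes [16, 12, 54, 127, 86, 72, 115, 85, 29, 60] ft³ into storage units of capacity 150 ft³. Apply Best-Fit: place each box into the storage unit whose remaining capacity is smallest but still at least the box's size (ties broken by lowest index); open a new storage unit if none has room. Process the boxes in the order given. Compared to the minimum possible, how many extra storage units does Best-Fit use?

1

Best-Fit: [16,12,54] [127] [86,60] [72] [115,29] [85] → 6 storage units.
Total size 656 ft³; any packing needs at least ⌈656/150⌉ = 5 storage units.
An optimal packing achieves that bound: [127,16] [115,29] [86,60] [85,54] [72,12] → 5 storage units.
Excess: 6 − 5 = 1.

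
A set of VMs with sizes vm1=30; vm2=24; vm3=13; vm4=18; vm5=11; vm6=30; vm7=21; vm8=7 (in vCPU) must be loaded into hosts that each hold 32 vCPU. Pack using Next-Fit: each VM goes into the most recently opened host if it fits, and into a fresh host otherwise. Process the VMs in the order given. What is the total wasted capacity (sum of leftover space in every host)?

38

host 1: place vm1 (30 vCPU), 2 vCPU left
host 2: place vm2 (24 vCPU), 8 vCPU left
host 3: place vm3 (13 vCPU), 19 vCPU left
host 3: place vm4 (18 vCPU), 1 vCPU left
host 4: place vm5 (11 vCPU), 21 vCPU left
host 5: place vm6 (30 vCPU), 2 vCPU left
host 6: place vm7 (21 vCPU), 11 vCPU left
host 6: place vm8 (7 vCPU), 4 vCPU left
6 hosts × 32 vCPU = 192 vCPU; used 154 vCPU; unused 38 vCPU.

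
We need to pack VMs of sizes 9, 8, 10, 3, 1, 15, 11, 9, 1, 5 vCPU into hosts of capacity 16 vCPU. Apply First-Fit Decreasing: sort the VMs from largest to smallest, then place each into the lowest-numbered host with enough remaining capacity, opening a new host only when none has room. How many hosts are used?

Sorted descending: 15, 11, 10, 9, 9, 8, 5, 3, 1, 1.
host 1: place 15 vCPU, 1 vCPU left
host 2: place 11 vCPU, 5 vCPU left
host 3: place 10 vCPU, 6 vCPU left
host 4: place 9 vCPU, 7 vCPU left
host 5: place 9 vCPU, 7 vCPU left
host 6: place 8 vCPU, 8 vCPU left
host 2: place 5 vCPU, 0 vCPU left
host 3: place 3 vCPU, 3 vCPU left
host 1: place 1 vCPU, 0 vCPU left
host 3: place 1 vCPU, 2 vCPU left

6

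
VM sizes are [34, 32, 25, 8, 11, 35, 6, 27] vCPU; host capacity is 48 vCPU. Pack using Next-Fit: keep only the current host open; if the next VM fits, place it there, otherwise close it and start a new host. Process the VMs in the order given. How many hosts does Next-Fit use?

Put 34 vCPU in host 1; 14 vCPU remain.
Put 32 vCPU in host 2; 16 vCPU remain.
Put 25 vCPU in host 3; 23 vCPU remain.
Put 8 vCPU in host 3; 15 vCPU remain.
Put 11 vCPU in host 3; 4 vCPU remain.
Put 35 vCPU in host 4; 13 vCPU remain.
Put 6 vCPU in host 4; 7 vCPU remain.
Put 27 vCPU in host 5; 21 vCPU remain.
Final hosts: [34] [32] [25,8,11] [35,6] [27].

5 hosts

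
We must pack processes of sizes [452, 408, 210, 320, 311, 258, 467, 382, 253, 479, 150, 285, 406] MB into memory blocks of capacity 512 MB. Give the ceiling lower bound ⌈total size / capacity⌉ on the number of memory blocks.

Total size = 452 + 408 + 210 + 320 + 311 + 258 + 467 + 382 + 253 + 479 + 150 + 285 + 406 = 4381 MB.
⌈4381 / 512⌉ = 9.

9 memory blocks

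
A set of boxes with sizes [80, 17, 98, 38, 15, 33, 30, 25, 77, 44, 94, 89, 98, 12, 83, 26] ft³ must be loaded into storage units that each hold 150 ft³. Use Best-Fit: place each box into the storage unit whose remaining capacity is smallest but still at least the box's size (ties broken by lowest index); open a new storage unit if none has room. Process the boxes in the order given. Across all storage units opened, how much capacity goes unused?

80 ft³ → storage unit 1 (remaining 70 ft³)
17 ft³ → storage unit 1 (remaining 53 ft³)
98 ft³ → storage unit 2 (remaining 52 ft³)
38 ft³ → storage unit 2 (remaining 14 ft³)
15 ft³ → storage unit 1 (remaining 38 ft³)
33 ft³ → storage unit 1 (remaining 5 ft³)
30 ft³ → storage unit 3 (remaining 120 ft³)
25 ft³ → storage unit 3 (remaining 95 ft³)
77 ft³ → storage unit 3 (remaining 18 ft³)
44 ft³ → storage unit 4 (remaining 106 ft³)
94 ft³ → storage unit 4 (remaining 12 ft³)
89 ft³ → storage unit 5 (remaining 61 ft³)
98 ft³ → storage unit 6 (remaining 52 ft³)
12 ft³ → storage unit 4 (remaining 0 ft³)
83 ft³ → storage unit 7 (remaining 67 ft³)
26 ft³ → storage unit 6 (remaining 26 ft³)
7 storage units × 150 ft³ = 1050 ft³; used 859 ft³; unused 191 ft³.

191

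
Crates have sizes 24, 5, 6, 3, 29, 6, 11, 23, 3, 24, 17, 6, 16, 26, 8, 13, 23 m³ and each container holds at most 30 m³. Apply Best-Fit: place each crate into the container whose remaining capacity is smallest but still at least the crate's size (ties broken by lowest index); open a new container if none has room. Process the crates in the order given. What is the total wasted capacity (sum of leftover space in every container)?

container 1: place 24 m³, 6 m³ left
container 1: place 5 m³, 1 m³ left
container 2: place 6 m³, 24 m³ left
container 2: place 3 m³, 21 m³ left
container 3: place 29 m³, 1 m³ left
container 2: place 6 m³, 15 m³ left
container 2: place 11 m³, 4 m³ left
container 4: place 23 m³, 7 m³ left
container 2: place 3 m³, 1 m³ left
container 5: place 24 m³, 6 m³ left
container 6: place 17 m³, 13 m³ left
container 5: place 6 m³, 0 m³ left
container 7: place 16 m³, 14 m³ left
container 8: place 26 m³, 4 m³ left
container 6: place 8 m³, 5 m³ left
container 7: place 13 m³, 1 m³ left
container 9: place 23 m³, 7 m³ left
9 containers × 30 m³ = 270 m³; used 243 m³; unused 27 m³.

27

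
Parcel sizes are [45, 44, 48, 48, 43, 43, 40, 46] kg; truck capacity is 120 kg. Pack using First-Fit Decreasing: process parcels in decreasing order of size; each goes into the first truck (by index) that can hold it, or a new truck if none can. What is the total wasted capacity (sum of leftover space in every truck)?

Sorted descending: 48, 48, 46, 45, 44, 43, 43, 40.
Put 48 kg in truck 1; 72 kg remain.
Put 48 kg in truck 1; 24 kg remain.
Put 46 kg in truck 2; 74 kg remain.
Put 45 kg in truck 2; 29 kg remain.
Put 44 kg in truck 3; 76 kg remain.
Put 43 kg in truck 3; 33 kg remain.
Put 43 kg in truck 4; 77 kg remain.
Put 40 kg in truck 4; 37 kg remain.
4 trucks × 120 kg = 480 kg; used 357 kg; unused 123 kg.

123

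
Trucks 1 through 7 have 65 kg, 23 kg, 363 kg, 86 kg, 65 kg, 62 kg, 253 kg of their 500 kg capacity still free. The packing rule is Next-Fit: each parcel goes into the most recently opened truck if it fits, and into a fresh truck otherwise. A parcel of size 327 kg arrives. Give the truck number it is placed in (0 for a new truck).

0

Next-Fit only looks at truck 7, which has 253 kg free.
327 kg does not fit, so a new truck is opened.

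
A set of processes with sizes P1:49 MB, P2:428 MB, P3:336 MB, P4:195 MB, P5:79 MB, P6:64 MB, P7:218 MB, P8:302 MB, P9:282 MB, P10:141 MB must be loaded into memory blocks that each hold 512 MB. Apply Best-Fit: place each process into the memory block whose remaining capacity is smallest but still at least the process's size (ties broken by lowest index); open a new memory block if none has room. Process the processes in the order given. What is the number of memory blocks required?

P1 (49 MB) → memory block 1 (remaining 463 MB)
P2 (428 MB) → memory block 1 (remaining 35 MB)
P3 (336 MB) → memory block 2 (remaining 176 MB)
P4 (195 MB) → memory block 3 (remaining 317 MB)
P5 (79 MB) → memory block 2 (remaining 97 MB)
P6 (64 MB) → memory block 2 (remaining 33 MB)
P7 (218 MB) → memory block 3 (remaining 99 MB)
P8 (302 MB) → memory block 4 (remaining 210 MB)
P9 (282 MB) → memory block 5 (remaining 230 MB)
P10 (141 MB) → memory block 4 (remaining 69 MB)
Final memory blocks: [49,428] [336,79,64] [195,218] [302,141] [282].

5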